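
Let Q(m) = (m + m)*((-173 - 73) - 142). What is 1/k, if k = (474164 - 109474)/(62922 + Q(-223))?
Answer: 23597/36469 ≈ 0.64704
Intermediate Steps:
Q(m) = -776*m (Q(m) = (2*m)*(-246 - 142) = (2*m)*(-388) = -776*m)
k = 36469/23597 (k = (474164 - 109474)/(62922 - 776*(-223)) = 364690/(62922 + 173048) = 364690/235970 = 364690*(1/235970) = 36469/23597 ≈ 1.5455)
1/k = 1/(36469/23597) = 23597/36469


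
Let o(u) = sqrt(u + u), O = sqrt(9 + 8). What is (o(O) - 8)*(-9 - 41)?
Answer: 400 - 50*sqrt(2)*17**(1/4) ≈ 256.42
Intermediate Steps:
O = sqrt(17) ≈ 4.1231
o(u) = sqrt(2)*sqrt(u) (o(u) = sqrt(2*u) = sqrt(2)*sqrt(u))
(o(O) - 8)*(-9 - 41) = (sqrt(2)*sqrt(sqrt(17)) - 8)*(-9 - 41) = (sqrt(2)*17**(1/4) - 8)*(-50) = (-8 + sqrt(2)*17**(1/4))*(-50) = 400 - 50*sqrt(2)*17**(1/4)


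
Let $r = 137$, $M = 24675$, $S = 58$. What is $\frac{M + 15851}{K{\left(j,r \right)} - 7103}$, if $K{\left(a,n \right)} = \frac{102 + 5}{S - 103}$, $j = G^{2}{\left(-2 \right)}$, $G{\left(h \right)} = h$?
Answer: $- \frac{911835}{159871} \approx -5.7036$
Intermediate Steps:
$j = 4$ ($j = \left(-2\right)^{2} = 4$)
$K{\left(a,n \right)} = - \frac{107}{45}$ ($K{\left(a,n \right)} = \frac{102 + 5}{58 - 103} = \frac{107}{-45} = 107 \left(- \frac{1}{45}\right) = - \frac{107}{45}$)
$\frac{M + 15851}{K{\left(j,r \right)} - 7103} = \frac{24675 + 15851}{- \frac{107}{45} - 7103} = \frac{40526}{- \frac{319742}{45}} = 40526 \left(- \frac{45}{319742}\right) = - \frac{911835}{159871}$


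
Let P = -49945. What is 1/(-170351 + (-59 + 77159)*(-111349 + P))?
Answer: -1/12435937751 ≈ -8.0412e-11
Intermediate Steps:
1/(-170351 + (-59 + 77159)*(-111349 + P)) = 1/(-170351 + (-59 + 77159)*(-111349 - 49945)) = 1/(-170351 + 77100*(-161294)) = 1/(-170351 - 12435767400) = 1/(-12435937751) = -1/12435937751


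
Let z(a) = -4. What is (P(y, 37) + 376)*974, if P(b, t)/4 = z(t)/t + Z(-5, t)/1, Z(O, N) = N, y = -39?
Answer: 18868328/37 ≈ 5.0996e+5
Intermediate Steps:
P(b, t) = -16/t + 4*t (P(b, t) = 4*(-4/t + t/1) = 4*(-4/t + t*1) = 4*(-4/t + t) = 4*(t - 4/t) = -16/t + 4*t)
(P(y, 37) + 376)*974 = ((-16/37 + 4*37) + 376)*974 = ((-16*1/37 + 148) + 376)*974 = ((-16/37 + 148) + 376)*974 = (5460/37 + 376)*974 = (19372/37)*974 = 18868328/37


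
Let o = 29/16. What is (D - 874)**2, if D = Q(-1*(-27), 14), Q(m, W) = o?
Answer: 194742025/256 ≈ 7.6071e+5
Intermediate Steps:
o = 29/16 (o = 29*(1/16) = 29/16 ≈ 1.8125)
Q(m, W) = 29/16
D = 29/16 ≈ 1.8125
(D - 874)**2 = (29/16 - 874)**2 = (-13955/16)**2 = 194742025/256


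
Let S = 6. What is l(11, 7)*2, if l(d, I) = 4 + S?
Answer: 20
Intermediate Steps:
l(d, I) = 10 (l(d, I) = 4 + 6 = 10)
l(11, 7)*2 = 10*2 = 20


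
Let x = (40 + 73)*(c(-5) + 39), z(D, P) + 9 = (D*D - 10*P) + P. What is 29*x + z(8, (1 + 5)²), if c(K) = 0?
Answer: 127534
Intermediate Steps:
z(D, P) = -9 + D² - 9*P (z(D, P) = -9 + ((D*D - 10*P) + P) = -9 + ((D² - 10*P) + P) = -9 + (D² - 9*P) = -9 + D² - 9*P)
x = 4407 (x = (40 + 73)*(0 + 39) = 113*39 = 4407)
29*x + z(8, (1 + 5)²) = 29*4407 + (-9 + 8² - 9*(1 + 5)²) = 127803 + (-9 + 64 - 9*6²) = 127803 + (-9 + 64 - 9*36) = 127803 + (-9 + 64 - 324) = 127803 - 269 = 127534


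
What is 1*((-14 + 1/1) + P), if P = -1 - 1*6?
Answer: -20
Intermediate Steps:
P = -7 (P = -1 - 6 = -7)
1*((-14 + 1/1) + P) = 1*((-14 + 1/1) - 7) = 1*((-14 + 1) - 7) = 1*(-13 - 7) = 1*(-20) = -20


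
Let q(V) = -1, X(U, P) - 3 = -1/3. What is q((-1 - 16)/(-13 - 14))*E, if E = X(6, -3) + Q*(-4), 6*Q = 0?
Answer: -8/3 ≈ -2.6667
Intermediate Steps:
Q = 0 (Q = (⅙)*0 = 0)
X(U, P) = 8/3 (X(U, P) = 3 - 1/3 = 3 - 1*⅓ = 3 - ⅓ = 8/3)
E = 8/3 (E = 8/3 + 0*(-4) = 8/3 + 0 = 8/3 ≈ 2.6667)
q((-1 - 16)/(-13 - 14))*E = -1*8/3 = -8/3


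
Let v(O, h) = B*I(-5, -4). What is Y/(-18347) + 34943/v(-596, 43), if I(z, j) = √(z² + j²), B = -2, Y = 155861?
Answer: -155861/18347 - 34943*√41/82 ≈ -2737.1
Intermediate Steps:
I(z, j) = √(j² + z²)
v(O, h) = -2*√41 (v(O, h) = -2*√((-4)² + (-5)²) = -2*√(16 + 25) = -2*√41)
Y/(-18347) + 34943/v(-596, 43) = 155861/(-18347) + 34943/((-2*√41)) = 155861*(-1/18347) + 34943*(-√41/82) = -155861/18347 - 34943*√41/82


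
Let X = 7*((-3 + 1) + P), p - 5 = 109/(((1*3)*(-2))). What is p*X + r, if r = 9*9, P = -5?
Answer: 4357/6 ≈ 726.17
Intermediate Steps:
p = -79/6 (p = 5 + 109/(((1*3)*(-2))) = 5 + 109/((3*(-2))) = 5 + 109/(-6) = 5 + 109*(-⅙) = 5 - 109/6 = -79/6 ≈ -13.167)
r = 81
X = -49 (X = 7*((-3 + 1) - 5) = 7*(-2 - 5) = 7*(-7) = -49)
p*X + r = -79/6*(-49) + 81 = 3871/6 + 81 = 4357/6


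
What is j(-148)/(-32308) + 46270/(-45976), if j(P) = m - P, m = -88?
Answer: -26743745/26524868 ≈ -1.0083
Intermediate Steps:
j(P) = -88 - P
j(-148)/(-32308) + 46270/(-45976) = (-88 - 1*(-148))/(-32308) + 46270/(-45976) = (-88 + 148)*(-1/32308) + 46270*(-1/45976) = 60*(-1/32308) - 3305/3284 = -15/8077 - 3305/3284 = -26743745/26524868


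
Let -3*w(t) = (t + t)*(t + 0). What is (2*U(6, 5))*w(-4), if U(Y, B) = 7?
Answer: -448/3 ≈ -149.33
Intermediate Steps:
w(t) = -2*t**2/3 (w(t) = -(t + t)*(t + 0)/3 = -2*t*t/3 = -2*t**2/3)
(2*U(6, 5))*w(-4) = (2*7)*(-2/3*(-4)**2) = 14*(-2/3*16) = 14*(-32/3) = -448/3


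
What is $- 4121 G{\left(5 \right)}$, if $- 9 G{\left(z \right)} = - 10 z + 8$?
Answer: $- \frac{57694}{3} \approx -19231.0$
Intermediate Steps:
$G{\left(z \right)} = - \frac{8}{9} + \frac{10 z}{9}$ ($G{\left(z \right)} = - \frac{- 10 z + 8}{9} = - \frac{8 - 10 z}{9} = - \frac{8}{9} + \frac{10 z}{9}$)
$- 4121 G{\left(5 \right)} = - 4121 \left(- \frac{8}{9} + \frac{10}{9} \cdot 5\right) = - 4121 \left(- \frac{8}{9} + \frac{50}{9}\right) = \left(-4121\right) \frac{14}{3} = - \frac{57694}{3}$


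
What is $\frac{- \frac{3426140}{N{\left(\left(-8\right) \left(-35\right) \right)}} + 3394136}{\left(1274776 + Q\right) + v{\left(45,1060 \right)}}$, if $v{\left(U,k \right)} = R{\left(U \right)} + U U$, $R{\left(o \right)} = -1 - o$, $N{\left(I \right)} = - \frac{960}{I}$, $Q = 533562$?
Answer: $\frac{26360561}{10861902} \approx 2.4269$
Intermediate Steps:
$v{\left(U,k \right)} = -1 + U^{2} - U$ ($v{\left(U,k \right)} = \left(-1 - U\right) + U U = \left(-1 - U\right) + U^{2} = -1 + U^{2} - U$)
$\frac{- \frac{3426140}{N{\left(\left(-8\right) \left(-35\right) \right)}} + 3394136}{\left(1274776 + Q\right) + v{\left(45,1060 \right)}} = \frac{- \frac{3426140}{\left(-960\right) \frac{1}{\left(-8\right) \left(-35\right)}} + 3394136}{\left(1274776 + 533562\right) - \left(46 - 2025\right)} = \frac{- \frac{3426140}{\left(-960\right) \frac{1}{280}} + 3394136}{1808338 - -1979} = \frac{- \frac{3426140}{\left(-960\right) \frac{1}{280}} + 3394136}{1808338 + 1979} = \frac{- \frac{3426140}{- \frac{24}{7}} + 3394136}{1810317} = \left(\left(-3426140\right) \left(- \frac{7}{24}\right) + 3394136\right) \frac{1}{1810317} = \left(\frac{5995745}{6} + 3394136\right) \frac{1}{1810317} = \frac{26360561}{6} \cdot \frac{1}{1810317} = \frac{26360561}{10861902}$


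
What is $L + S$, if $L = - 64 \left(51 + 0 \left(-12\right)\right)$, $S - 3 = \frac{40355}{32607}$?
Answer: $- \frac{106291072}{32607} \approx -3259.8$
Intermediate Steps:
$S = \frac{138176}{32607}$ ($S = 3 + \frac{40355}{32607} = \frac{138176}{32607} \approx 4.2376$)
$L = -3264$ ($L = - 64 \left(51 + 0\right) = \left(-64\right) 51 = -3264$)
$L + S = -3264 + \frac{138176}{32607} = - \frac{106291072}{32607}$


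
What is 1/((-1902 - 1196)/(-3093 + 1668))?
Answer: 1425/3098 ≈ 0.45997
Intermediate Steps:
1/((-1902 - 1196)/(-3093 + 1668)) = 1/(-3098/(-1425)) = 1/(-3098*(-1/1425)) = 1/(3098/1425) = 1425/3098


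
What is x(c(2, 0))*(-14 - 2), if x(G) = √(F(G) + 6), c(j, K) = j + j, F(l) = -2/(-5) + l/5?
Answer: -96*√5/5 ≈ -42.932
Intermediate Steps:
F(l) = ⅖ + l/5 (F(l) = -2*(-⅕) + l*(⅕) = ⅖ + l/5)
c(j, K) = 2*j
x(G) = √(32/5 + G/5) (x(G) = √((⅖ + G/5) + 6) = √(32/5 + G/5))
x(c(2, 0))*(-14 - 2) = (√(160 + 5*(2*2))/5)*(-14 - 2) = (√(160 + 5*4)/5)*(-16) = (√(160 + 20)/5)*(-16) = (√180/5)*(-16) = ((6*√5)/5)*(-16) = (6*√5/5)*(-16) = -96*√5/5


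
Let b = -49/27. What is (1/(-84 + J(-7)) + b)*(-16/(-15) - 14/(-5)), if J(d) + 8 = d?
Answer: -31436/4455 ≈ -7.0563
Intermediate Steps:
J(d) = -8 + d
b = -49/27 (b = -49*1/27 = -49/27 ≈ -1.8148)
(1/(-84 + J(-7)) + b)*(-16/(-15) - 14/(-5)) = (1/(-84 + (-8 - 7)) - 49/27)*(-16/(-15) - 14/(-5)) = (1/(-84 - 15) - 49/27)*(-16*(-1/15) - 14*(-⅕)) = (1/(-99) - 49/27)*(16/15 + 14/5) = (-1/99 - 49/27)*(58/15) = -542/297*58/15 = -31436/4455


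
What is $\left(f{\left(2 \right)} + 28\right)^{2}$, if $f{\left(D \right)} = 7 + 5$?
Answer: $1600$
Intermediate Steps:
$f{\left(D \right)} = 12$
$\left(f{\left(2 \right)} + 28\right)^{2} = \left(12 + 28\right)^{2} = 40^{2} = 1600$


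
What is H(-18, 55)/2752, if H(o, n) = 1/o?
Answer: -1/49536 ≈ -2.0187e-5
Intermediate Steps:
H(-18, 55)/2752 = 1/(-18*2752) = -1/18*1/2752 = -1/49536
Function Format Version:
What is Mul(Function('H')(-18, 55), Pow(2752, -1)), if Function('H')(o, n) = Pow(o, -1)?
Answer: Rational(-1, 49536) ≈ -2.0187e-5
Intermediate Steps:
Mul(Function('H')(-18, 55), Pow(2752, -1)) = Mul(Pow(-18, -1), Pow(2752, -1)) = Mul(Rational(-1, 18), Rational(1, 2752)) = Rational(-1, 49536)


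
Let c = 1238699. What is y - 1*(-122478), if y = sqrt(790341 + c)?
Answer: 122478 + 4*sqrt(126815) ≈ 1.2390e+5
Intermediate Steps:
y = 4*sqrt(126815) (y = sqrt(790341 + 1238699) = sqrt(2029040) = 4*sqrt(126815) ≈ 1424.4)
y - 1*(-122478) = 4*sqrt(126815) - 1*(-122478) = 4*sqrt(126815) + 122478 = 122478 + 4*sqrt(126815)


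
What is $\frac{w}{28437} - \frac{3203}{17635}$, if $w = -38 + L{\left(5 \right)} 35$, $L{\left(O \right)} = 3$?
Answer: $- \frac{89902166}{501486495} \approx -0.17927$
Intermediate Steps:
$w = 67$ ($w = -38 + 3 \cdot 35 = -38 + 105 = 67$)
$\frac{w}{28437} - \frac{3203}{17635} = \frac{67}{28437} - \frac{3203}{17635} = - \frac{89902166}{501486495}$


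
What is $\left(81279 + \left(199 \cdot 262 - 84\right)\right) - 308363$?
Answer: $-175030$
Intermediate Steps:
$\left(81279 + \left(199 \cdot 262 - 84\right)\right) - 308363 = \left(81279 + \left(52138 - 84\right)\right) - 308363 = \left(81279 + 52054\right) - 308363 = 133333 - 308363 = -175030$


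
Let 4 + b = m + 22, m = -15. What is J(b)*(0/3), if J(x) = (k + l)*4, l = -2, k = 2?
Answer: 0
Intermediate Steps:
b = 3 (b = -4 + (-15 + 22) = -4 + 7 = 3)
J(x) = 0 (J(x) = (2 - 2)*4 = 0*4 = 0)
J(b)*(0/3) = 0*(0/3) = 0*(0*(1/3)) = 0*0 = 0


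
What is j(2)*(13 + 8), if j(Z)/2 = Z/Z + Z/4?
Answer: 63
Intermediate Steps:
j(Z) = 2 + Z/2 (j(Z) = 2*(Z/Z + Z/4) = 2*(1 + Z*(¼)) = 2*(1 + Z/4) = 2 + Z/2)
j(2)*(13 + 8) = (2 + (½)*2)*(13 + 8) = (2 + 1)*21 = 3*21 = 63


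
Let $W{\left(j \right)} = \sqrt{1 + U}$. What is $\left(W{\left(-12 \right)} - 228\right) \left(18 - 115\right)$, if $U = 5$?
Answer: $22116 - 97 \sqrt{6} \approx 21878.0$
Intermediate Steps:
$W{\left(j \right)} = \sqrt{6}$ ($W{\left(j \right)} = \sqrt{1 + 5} = \sqrt{6}$)
$\left(W{\left(-12 \right)} - 228\right) \left(18 - 115\right) = \left(\sqrt{6} - 228\right) \left(18 - 115\right) = \left(-228 + \sqrt{6}\right) \left(-97\right) = 22116 - 97 \sqrt{6}$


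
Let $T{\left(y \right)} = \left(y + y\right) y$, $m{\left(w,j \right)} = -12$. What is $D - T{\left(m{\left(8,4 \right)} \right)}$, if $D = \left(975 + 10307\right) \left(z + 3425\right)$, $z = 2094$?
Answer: $62265070$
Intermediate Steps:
$D = 62265358$ ($D = \left(975 + 10307\right) \left(2094 + 3425\right) = 11282 \cdot 5519 = 62265358$)
$T{\left(y \right)} = 2 y^{2}$ ($T{\left(y \right)} = 2 y y = 2 y^{2}$)
$D - T{\left(m{\left(8,4 \right)} \right)} = 62265358 - 2 \left(-12\right)^{2} = 62265358 - 2 \cdot 144 = 62265358 - 288 = 62265070$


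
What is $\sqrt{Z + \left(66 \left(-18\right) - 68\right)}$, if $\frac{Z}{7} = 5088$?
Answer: $2 \sqrt{8590} \approx 185.36$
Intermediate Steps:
$Z = 35616$ ($Z = 7 \cdot 5088 = 35616$)
$\sqrt{Z + \left(66 \left(-18\right) - 68\right)} = \sqrt{35616 + \left(66 \left(-18\right) - 68\right)} = \sqrt{35616 - 1256} = \sqrt{34360} = 2 \sqrt{8590}$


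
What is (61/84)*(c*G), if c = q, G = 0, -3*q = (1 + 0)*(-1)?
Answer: 0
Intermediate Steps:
q = ⅓ (q = -(1 + 0)*(-1)/3 = -(-1)/3 = -⅓*(-1) = ⅓ ≈ 0.33333)
c = ⅓ ≈ 0.33333
(61/84)*(c*G) = (61/84)*((⅓)*0) = (61*(1/84))*0 = (61/84)*0 = 0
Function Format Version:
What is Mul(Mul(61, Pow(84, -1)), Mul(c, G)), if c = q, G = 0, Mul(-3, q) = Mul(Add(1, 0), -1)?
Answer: 0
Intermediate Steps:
q = Rational(1, 3) (q = Mul(Rational(-1, 3), Mul(Add(1, 0), -1)) = Mul(Rational(-1, 3), Mul(1, -1)) = Mul(Rational(-1, 3), -1) = Rational(1, 3) ≈ 0.33333)
c = Rational(1, 3) ≈ 0.33333
Mul(Mul(61, Pow(84, -1)), Mul(c, G)) = Mul(Mul(61, Pow(84, -1)), Mul(Rational(1, 3), 0)) = Mul(Mul(61, Rational(1, 84)), 0) = Mul(Rational(61, 84), 0) = 0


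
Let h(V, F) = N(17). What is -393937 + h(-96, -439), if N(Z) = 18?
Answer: -393919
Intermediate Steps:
h(V, F) = 18
-393937 + h(-96, -439) = -393937 + 18 = -393919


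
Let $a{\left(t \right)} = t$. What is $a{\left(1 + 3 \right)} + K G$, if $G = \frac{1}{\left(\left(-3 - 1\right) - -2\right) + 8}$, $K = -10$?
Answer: $\frac{7}{3} \approx 2.3333$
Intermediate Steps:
$G = \frac{1}{6}$ ($G = \frac{1}{\left(\left(-3 - 1\right) + 2\right) + 8} = \frac{1}{\left(-4 + 2\right) + 8} = \frac{1}{-2 + 8} = \frac{1}{6} \approx 0.16667$)
$a{\left(1 + 3 \right)} + K G = \left(1 + 3\right) - \frac{5}{3} = 4 - \frac{5}{3} = \frac{7}{3}$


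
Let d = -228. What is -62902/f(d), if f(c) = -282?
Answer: 31451/141 ≈ 223.06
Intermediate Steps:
-62902/f(d) = -62902/(-282) = -62902*(-1/282) = 31451/141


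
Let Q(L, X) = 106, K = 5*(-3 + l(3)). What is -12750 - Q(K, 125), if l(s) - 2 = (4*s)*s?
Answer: -12856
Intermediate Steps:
l(s) = 2 + 4*s² (l(s) = 2 + (4*s)*s = 2 + 4*s²)
K = 175 (K = 5*(-3 + (2 + 4*3²)) = 5*(-3 + (2 + 4*9)) = 5*(-3 + (2 + 36)) = 5*(-3 + 38) = 5*35 = 175)
-12750 - Q(K, 125) = -12750 - 1*106 = -12750 - 106 = -12856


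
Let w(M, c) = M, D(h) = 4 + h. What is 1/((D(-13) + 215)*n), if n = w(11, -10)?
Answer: 1/2266 ≈ 0.00044131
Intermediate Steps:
n = 11
1/((D(-13) + 215)*n) = 1/(((4 - 13) + 215)*11) = (1/11)/(-9 + 215) = (1/11)/206 = (1/206)*(1/11) = 1/2266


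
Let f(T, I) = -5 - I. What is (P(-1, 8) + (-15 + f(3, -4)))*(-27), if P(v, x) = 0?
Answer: 432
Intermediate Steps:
(P(-1, 8) + (-15 + f(3, -4)))*(-27) = (0 + (-15 + (-5 - 1*(-4))))*(-27) = (0 + (-15 + (-5 + 4)))*(-27) = (0 + (-15 - 1))*(-27) = (0 - 16)*(-27) = -16*(-27) = 432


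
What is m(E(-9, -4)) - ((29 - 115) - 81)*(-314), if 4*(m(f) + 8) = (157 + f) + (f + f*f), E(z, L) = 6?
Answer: -209579/4 ≈ -52395.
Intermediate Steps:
m(f) = 125/4 + f/2 + f²/4 (m(f) = -8 + ((157 + f) + (f + f*f))/4 = -8 + ((157 + f) + (f + f²))/4 = -8 + (157 + f² + 2*f)/4 = -8 + (157/4 + f/2 + f²/4) = 125/4 + f/2 + f²/4)
m(E(-9, -4)) - ((29 - 115) - 81)*(-314) = (125/4 + (½)*6 + (¼)*6²) - ((29 - 115) - 81)*(-314) = (125/4 + 3 + (¼)*36) - (-86 - 81)*(-314) = (125/4 + 3 + 9) - (-167)*(-314) = 173/4 - 1*52438 = 173/4 - 52438 = -209579/4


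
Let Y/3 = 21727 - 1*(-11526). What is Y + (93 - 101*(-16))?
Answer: 101468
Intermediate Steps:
Y = 99759 (Y = 3*(21727 - 1*(-11526)) = 3*(21727 + 11526) = 3*33253 = 99759)
Y + (93 - 101*(-16)) = 99759 + (93 - 101*(-16)) = 99759 + (93 + 1616) = 99759 + 1709 = 101468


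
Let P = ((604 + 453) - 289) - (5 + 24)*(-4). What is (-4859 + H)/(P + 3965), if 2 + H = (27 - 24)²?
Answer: -4852/4849 ≈ -1.0006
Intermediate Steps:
P = 884 (P = (1057 - 289) - 29*(-4) = 768 - 1*(-116) = 768 + 116 = 884)
H = 7 (H = -2 + (27 - 24)² = -2 + 3² = -2 + 9 = 7)
(-4859 + H)/(P + 3965) = (-4859 + 7)/(884 + 3965) = -4852/4849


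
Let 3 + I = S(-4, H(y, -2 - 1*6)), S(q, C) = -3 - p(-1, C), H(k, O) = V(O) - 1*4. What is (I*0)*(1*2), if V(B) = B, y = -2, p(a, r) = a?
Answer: 0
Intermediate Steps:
H(k, O) = -4 + O (H(k, O) = O - 1*4 = O - 4 = -4 + O)
S(q, C) = -2 (S(q, C) = -3 - 1*(-1) = -3 + 1 = -2)
I = -5 (I = -3 - 2 = -5)
(I*0)*(1*2) = (-5*0)*(1*2) = 0*2 = 0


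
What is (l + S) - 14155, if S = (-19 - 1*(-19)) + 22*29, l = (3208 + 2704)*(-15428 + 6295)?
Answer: -54007813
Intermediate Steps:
l = -53994296 (l = 5912*(-9133) = -53994296)
S = 638 (S = (-19 + 19) + 638 = 0 + 638 = 638)
(l + S) - 14155 = (-53994296 + 638) - 14155 = -53993658 - 14155 = -54007813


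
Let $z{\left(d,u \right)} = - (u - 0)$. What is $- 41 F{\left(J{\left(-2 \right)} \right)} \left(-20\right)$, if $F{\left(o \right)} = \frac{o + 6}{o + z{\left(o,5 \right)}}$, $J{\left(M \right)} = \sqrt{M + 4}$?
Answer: $- \frac{26240}{23} - \frac{9020 \sqrt{2}}{23} \approx -1695.5$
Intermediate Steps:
$J{\left(M \right)} = \sqrt{4 + M}$
$z{\left(d,u \right)} = - u$ ($z{\left(d,u \right)} = - (u + 0) = - u$)
$F{\left(o \right)} = \frac{6 + o}{-5 + o}$ ($F{\left(o \right)} = \frac{o + 6}{o - 5} = \frac{6 + o}{o - 5} = \frac{6 + o}{-5 + o}$)
$- 41 F{\left(J{\left(-2 \right)} \right)} \left(-20\right) = - 41 \frac{6 + \sqrt{4 - 2}}{-5 + \sqrt{4 - 2}} \left(-20\right) = - 41 \frac{6 + \sqrt{2}}{-5 + \sqrt{2}} \left(-20\right) = - \frac{41 \left(6 + \sqrt{2}\right)}{-5 + \sqrt{2}} \left(-20\right) = \frac{820 \left(6 + \sqrt{2}\right)}{-5 + \sqrt{2}}$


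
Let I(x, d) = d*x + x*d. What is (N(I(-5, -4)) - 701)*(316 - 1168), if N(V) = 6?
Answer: 592140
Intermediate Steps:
I(x, d) = 2*d*x (I(x, d) = d*x + d*x = 2*d*x)
(N(I(-5, -4)) - 701)*(316 - 1168) = (6 - 701)*(316 - 1168) = -695*(-852) = 592140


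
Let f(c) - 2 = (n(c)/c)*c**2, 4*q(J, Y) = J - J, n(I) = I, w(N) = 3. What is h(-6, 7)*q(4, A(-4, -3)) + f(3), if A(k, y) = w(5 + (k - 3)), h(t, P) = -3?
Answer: 11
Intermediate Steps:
A(k, y) = 3
q(J, Y) = 0 (q(J, Y) = (J - J)/4 = (1/4)*0 = 0)
f(c) = 2 + c**2 (f(c) = 2 + (c/c)*c**2 = 2 + 1*c**2 = 2 + c**2)
h(-6, 7)*q(4, A(-4, -3)) + f(3) = -3*0 + (2 + 3**2) = 0 + (2 + 9) = 0 + 11 = 11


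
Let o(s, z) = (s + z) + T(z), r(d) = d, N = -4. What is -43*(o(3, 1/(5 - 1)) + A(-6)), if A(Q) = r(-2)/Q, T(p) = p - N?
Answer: -2021/6 ≈ -336.83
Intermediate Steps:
T(p) = 4 + p (T(p) = p - 1*(-4) = p + 4 = 4 + p)
A(Q) = -2/Q
o(s, z) = 4 + s + 2*z (o(s, z) = (s + z) + (4 + z) = 4 + s + 2*z)
-43*(o(3, 1/(5 - 1)) + A(-6)) = -43*((4 + 3 + 2/(5 - 1)) - 2/(-6)) = -43*((4 + 3 + 2/4) - 2*(-⅙)) = -43*((4 + 3 + 2*(¼)) + ⅓) = -43*((4 + 3 + ½) + ⅓) = -43*(15/2 + ⅓) = -43*47/6 = -2021/6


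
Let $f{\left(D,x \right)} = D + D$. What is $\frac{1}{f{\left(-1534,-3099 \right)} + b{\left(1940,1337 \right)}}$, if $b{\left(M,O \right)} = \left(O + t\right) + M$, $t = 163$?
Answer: $\frac{1}{372} \approx 0.0026882$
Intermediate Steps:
$b{\left(M,O \right)} = 163 + M + O$ ($b{\left(M,O \right)} = \left(O + 163\right) + M = \left(163 + O\right) + M = 163 + M + O$)
$f{\left(D,x \right)} = 2 D$
$\frac{1}{f{\left(-1534,-3099 \right)} + b{\left(1940,1337 \right)}} = \frac{1}{2 \left(-1534\right) + \left(163 + 1940 + 1337\right)} = \frac{1}{-3068 + 3440} = \frac{1}{372}$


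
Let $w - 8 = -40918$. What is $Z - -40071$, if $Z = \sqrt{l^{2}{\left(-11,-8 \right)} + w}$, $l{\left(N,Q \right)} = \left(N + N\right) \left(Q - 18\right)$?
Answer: $40071 + \sqrt{286274} \approx 40606.0$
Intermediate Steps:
$l{\left(N,Q \right)} = 2 N \left(-18 + Q\right)$
$w = -40910$ ($w = 8 - 40918 = -40910$)
$Z = \sqrt{286274}$ ($Z = \sqrt{\left(2 \left(-11\right) \left(-18 - 8\right)\right)^{2} - 40910} = \sqrt{\left(2 \left(-11\right) \left(-26\right)\right)^{2} - 40910} = \sqrt{572^{2} - 40910} = \sqrt{327184 - 40910} = \sqrt{286274} \approx 535.05$)
$Z - -40071 = \sqrt{286274} - -40071 = \sqrt{286274} + 40071 = 40071 + \sqrt{286274}$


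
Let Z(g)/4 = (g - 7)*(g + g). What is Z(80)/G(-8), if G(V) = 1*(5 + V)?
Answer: -46720/3 ≈ -15573.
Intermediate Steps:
Z(g) = 8*g*(-7 + g) (Z(g) = 4*((g - 7)*(g + g)) = 4*((-7 + g)*(2*g)) = 4*(2*g*(-7 + g)) = 8*g*(-7 + g))
G(V) = 5 + V
Z(80)/G(-8) = (8*80*(-7 + 80))/(5 - 8) = (8*80*73)/(-3) = 46720*(-⅓) = -46720/3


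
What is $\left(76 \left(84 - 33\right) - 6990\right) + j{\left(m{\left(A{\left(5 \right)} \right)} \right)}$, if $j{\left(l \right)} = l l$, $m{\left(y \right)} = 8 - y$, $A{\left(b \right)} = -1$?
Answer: $-3033$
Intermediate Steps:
$j{\left(l \right)} = l^{2}$
$\left(76 \left(84 - 33\right) - 6990\right) + j{\left(m{\left(A{\left(5 \right)} \right)} \right)} = \left(76 \left(84 - 33\right) - 6990\right) + \left(8 - -1\right)^{2} = \left(76 \cdot 51 - 6990\right) + \left(8 + 1\right)^{2} = \left(3876 - 6990\right) + 9^{2} = -3114 + 81 = -3033$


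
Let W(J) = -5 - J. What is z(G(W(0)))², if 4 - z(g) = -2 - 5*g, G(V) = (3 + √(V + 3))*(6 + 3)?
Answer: 15831 + 12690*I*√2 ≈ 15831.0 + 17946.0*I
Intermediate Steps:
G(V) = 27 + 9*√(3 + V) (G(V) = (3 + √(3 + V))*9 = 27 + 9*√(3 + V))
z(g) = 6 + 5*g (z(g) = 4 - (-2 - 5*g) = 4 + (2 + 5*g) = 6 + 5*g)
z(G(W(0)))² = (6 + 5*(27 + 9*√(3 + (-5 - 1*0))))² = (6 + 5*(27 + 9*√(3 + (-5 + 0))))² = (6 + 5*(27 + 9*√(3 - 5)))² = (6 + 5*(27 + 9*√(-2)))² = (6 + 5*(27 + 9*(I*√2)))² = (6 + 5*(27 + 9*I*√2))² = (6 + (135 + 45*I*√2))² = (141 + 45*I*√2)²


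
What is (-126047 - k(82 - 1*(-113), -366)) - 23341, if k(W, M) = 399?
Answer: -149787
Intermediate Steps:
(-126047 - k(82 - 1*(-113), -366)) - 23341 = (-126047 - 1*399) - 23341 = (-126047 - 399) - 23341 = -126446 - 23341 = -149787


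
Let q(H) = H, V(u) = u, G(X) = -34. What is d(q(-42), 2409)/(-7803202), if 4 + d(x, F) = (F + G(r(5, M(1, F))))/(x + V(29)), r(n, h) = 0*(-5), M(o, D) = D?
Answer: 2427/101441626 ≈ 2.3925e-5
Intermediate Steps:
r(n, h) = 0
d(x, F) = -4 + (-34 + F)/(29 + x) (d(x, F) = -4 + (F - 34)/(x + 29) = -4 + (-34 + F)/(29 + x))
d(q(-42), 2409)/(-7803202) = ((-150 + 2409 - 4*(-42))/(29 - 42))/(-7803202) = ((-150 + 2409 + 168)/(-13))*(-1/7803202) = -1/13*2427*(-1/7803202) = -2427/13*(-1/7803202) = 2427/101441626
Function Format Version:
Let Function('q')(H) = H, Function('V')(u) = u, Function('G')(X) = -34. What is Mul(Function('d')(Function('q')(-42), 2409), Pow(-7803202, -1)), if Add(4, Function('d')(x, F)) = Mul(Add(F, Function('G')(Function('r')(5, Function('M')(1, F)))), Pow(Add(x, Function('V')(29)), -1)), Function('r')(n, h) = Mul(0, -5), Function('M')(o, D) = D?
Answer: Rational(2427, 101441626) ≈ 2.3925e-5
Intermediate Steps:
Function('r')(n, h) = 0
Function('d')(x, F) = Add(-4, Mul(Pow(Add(29, x), -1), Add(-34, F))) (Function('d')(x, F) = Add(-4, Mul(Add(F, -34), Pow(Add(x, 29), -1))) = Add(-4, Mul(Add(-34, F), Pow(Add(29, x), -1))) = Add(-4, Mul(Pow(Add(29, x), -1), Add(-34, F))))
Mul(Function('d')(Function('q')(-42), 2409), Pow(-7803202, -1)) = Mul(Mul(Pow(Add(29, -42), -1), Add(-150, 2409, Mul(-4, -42))), Pow(-7803202, -1)) = Mul(Mul(Pow(-13, -1), Add(-150, 2409, 168)), Rational(-1, 7803202)) = Mul(Mul(Rational(-1, 13), 2427), Rational(-1, 7803202)) = Mul(Rational(-2427, 13), Rational(-1, 7803202)) = Rational(2427, 101441626)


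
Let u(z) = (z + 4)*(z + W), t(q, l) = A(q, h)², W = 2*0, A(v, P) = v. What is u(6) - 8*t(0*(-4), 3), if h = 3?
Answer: 60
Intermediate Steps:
W = 0
t(q, l) = q²
u(z) = z*(4 + z) (u(z) = (z + 4)*(z + 0) = (4 + z)*z = z*(4 + z))
u(6) - 8*t(0*(-4), 3) = 6*(4 + 6) - 8*(0*(-4))² = 6*10 - 8*0² = 60 - 8*0 = 60 + 0 = 60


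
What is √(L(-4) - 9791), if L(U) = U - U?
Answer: I*√9791 ≈ 98.949*I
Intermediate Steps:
L(U) = 0
√(L(-4) - 9791) = √(0 - 9791) = √(-9791) = I*√9791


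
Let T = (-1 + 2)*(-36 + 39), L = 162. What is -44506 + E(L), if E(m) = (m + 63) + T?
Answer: -44278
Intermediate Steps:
T = 3 (T = 1*3 = 3)
E(m) = 66 + m (E(m) = (m + 63) + 3 = (63 + m) + 3 = 66 + m)
-44506 + E(L) = -44506 + (66 + 162) = -44506 + 228 = -44278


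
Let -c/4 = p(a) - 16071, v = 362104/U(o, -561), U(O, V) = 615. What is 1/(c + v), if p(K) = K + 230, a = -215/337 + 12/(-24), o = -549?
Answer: 207255/13255478278 ≈ 1.5635e-5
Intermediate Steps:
a = -767/674 (a = -215*1/337 + 12*(-1/24) = -215/337 - ½ = -767/674 ≈ -1.1380)
p(K) = 230 + K
v = 362104/615 ≈ 588.79
c = 21355202/337 (c = -4*((230 - 767/674) - 16071) = -4*(154253/674 - 16071) = -4*(-10677601/674) = 21355202/337 ≈ 63369.)
1/(c + v) = 1/(21355202/337 + 362104/615) = 1/(13255478278/207255) = 207255/13255478278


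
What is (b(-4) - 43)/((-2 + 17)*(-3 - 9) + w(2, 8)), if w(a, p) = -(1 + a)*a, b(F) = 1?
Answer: 7/31 ≈ 0.22581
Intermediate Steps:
w(a, p) = -a*(1 + a)
(b(-4) - 43)/((-2 + 17)*(-3 - 9) + w(2, 8)) = (1 - 43)/((-2 + 17)*(-3 - 9) - 1*2*(1 + 2)) = -42/(15*(-12) - 1*2*3) = -42/(-180 - 6) = -42/(-186) = -42*(-1/186) = 7/31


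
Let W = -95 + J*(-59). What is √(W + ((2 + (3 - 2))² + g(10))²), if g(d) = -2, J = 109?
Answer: I*√6477 ≈ 80.48*I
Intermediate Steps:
W = -6526 (W = -95 + 109*(-59) = -95 - 6431 = -6526)
√(W + ((2 + (3 - 2))² + g(10))²) = √(-6526 + ((2 + (3 - 2))² - 2)²) = √(-6526 + ((2 + 1)² - 2)²) = √(-6526 + (3² - 2)²) = √(-6526 + (9 - 2)²) = √(-6526 + 7²) = √(-6526 + 49) = √(-6477) = I*√6477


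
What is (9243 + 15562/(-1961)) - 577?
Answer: 16978464/1961 ≈ 8658.1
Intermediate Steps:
(9243 + 15562/(-1961)) - 577 = (9243 + 15562*(-1/1961)) - 577 = (9243 - 15562/1961) - 577 = 18109961/1961 - 577 = 16978464/1961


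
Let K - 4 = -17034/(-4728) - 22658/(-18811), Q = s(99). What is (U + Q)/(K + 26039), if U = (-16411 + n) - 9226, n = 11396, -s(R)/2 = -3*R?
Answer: -202290408996/386108418857 ≈ -0.52392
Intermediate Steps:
s(R) = 6*R (s(R) = -(-6)*R = 6*R)
Q = 594 (Q = 6*99 = 594)
K = 130551205/14823068 (K = 4 + (-17034/(-4728) - 22658/(-18811)) = 4 + (-17034*(-1/4728) - 22658*(-1/18811)) = 4 + (2839/788 + 22658/18811) = 4 + 71258933/14823068 = 130551205/14823068 ≈ 8.8073)
U = -14241 (U = (-16411 + 11396) - 9226 = -5015 - 9226 = -14241)
(U + Q)/(K + 26039) = (-14241 + 594)/(130551205/14823068 + 26039) = -13647/386108418857/14823068 = -13647*14823068/386108418857 = -202290408996/386108418857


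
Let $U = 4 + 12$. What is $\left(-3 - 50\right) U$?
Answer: $-848$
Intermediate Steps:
$U = 16$
$\left(-3 - 50\right) U = \left(-3 - 50\right) 16 = \left(-53\right) 16 = -848$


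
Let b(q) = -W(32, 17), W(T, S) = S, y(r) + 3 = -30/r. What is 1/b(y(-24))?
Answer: -1/17 ≈ -0.058824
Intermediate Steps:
y(r) = -3 - 30/r
b(q) = -17 (b(q) = -1*17 = -17)
1/b(y(-24)) = 1/(-17) = -1/17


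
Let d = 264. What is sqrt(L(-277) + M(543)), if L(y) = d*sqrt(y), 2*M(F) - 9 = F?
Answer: 2*sqrt(69 + 66*I*sqrt(277)) ≈ 48.366 + 45.423*I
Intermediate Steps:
M(F) = 9/2 + F/2
L(y) = 264*sqrt(y)
sqrt(L(-277) + M(543)) = sqrt(264*sqrt(-277) + (9/2 + (1/2)*543)) = sqrt(264*(I*sqrt(277)) + (9/2 + 543/2)) = sqrt(264*I*sqrt(277) + 276) = sqrt(276 + 264*I*sqrt(277))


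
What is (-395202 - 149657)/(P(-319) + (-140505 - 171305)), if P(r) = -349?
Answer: 544859/312159 ≈ 1.7455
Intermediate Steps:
(-395202 - 149657)/(P(-319) + (-140505 - 171305)) = (-395202 - 149657)/(-349 + (-140505 - 171305)) = -544859/(-349 - 311810) = -544859/(-312159) = -544859*(-1/312159) = 544859/312159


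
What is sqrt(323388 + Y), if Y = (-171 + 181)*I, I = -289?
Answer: sqrt(320498) ≈ 566.13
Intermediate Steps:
Y = -2890 (Y = (-171 + 181)*(-289) = 10*(-289) = -2890)
sqrt(323388 + Y) = sqrt(323388 - 2890) = sqrt(320498)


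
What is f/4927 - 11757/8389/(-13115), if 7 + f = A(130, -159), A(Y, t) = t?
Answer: -18205681271/542077088345 ≈ -0.033585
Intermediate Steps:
f = -166 (f = -7 - 159 = -166)
f/4927 - 11757/8389/(-13115) = -166/4927 - 11757/8389/(-13115) = -166*1/4927 - 11757*1/8389*(-1/13115) = -166/4927 - 11757/8389*(-1/13115) = -166/4927 + 11757/110021735 = -18205681271/542077088345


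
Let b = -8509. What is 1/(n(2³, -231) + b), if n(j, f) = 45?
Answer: -1/8464 ≈ -0.00011815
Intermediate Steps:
1/(n(2³, -231) + b) = 1/(45 - 8509) = 1/(-8464) = -1/8464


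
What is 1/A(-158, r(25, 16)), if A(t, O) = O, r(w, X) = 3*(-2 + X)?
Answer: 1/42 ≈ 0.023810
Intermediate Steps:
r(w, X) = -6 + 3*X
1/A(-158, r(25, 16)) = 1/(-6 + 3*16) = 1/(-6 + 48) = 1/42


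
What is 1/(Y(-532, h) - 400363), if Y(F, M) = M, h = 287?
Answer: -1/400076 ≈ -2.4995e-6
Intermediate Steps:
1/(Y(-532, h) - 400363) = 1/(287 - 400363) = 1/(-400076) = -1/400076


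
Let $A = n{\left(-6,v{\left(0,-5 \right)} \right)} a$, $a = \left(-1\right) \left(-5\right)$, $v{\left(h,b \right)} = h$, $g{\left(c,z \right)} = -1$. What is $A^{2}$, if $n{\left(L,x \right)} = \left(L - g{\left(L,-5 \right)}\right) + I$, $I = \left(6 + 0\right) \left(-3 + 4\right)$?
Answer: $25$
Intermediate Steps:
$I = 6$ ($I = 6 \cdot 1 = 6$)
$a = 5$
$n{\left(L,x \right)} = 7 + L$ ($n{\left(L,x \right)} = \left(L - -1\right) + 6 = \left(L + 1\right) + 6 = \left(1 + L\right) + 6 = 7 + L$)
$A = 5$ ($A = \left(7 - 6\right) 5 = 1 \cdot 5 = 5$)
$A^{2} = 5^{2} = 25$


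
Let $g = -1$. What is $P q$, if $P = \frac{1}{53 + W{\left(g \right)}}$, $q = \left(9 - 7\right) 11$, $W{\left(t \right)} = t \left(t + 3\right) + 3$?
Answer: $\frac{11}{27} \approx 0.40741$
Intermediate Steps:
$W{\left(t \right)} = 3 + t \left(3 + t\right)$ ($W{\left(t \right)} = t \left(3 + t\right) + 3 = 3 + t \left(3 + t\right)$)
$q = 22$ ($q = 2 \cdot 11 = 22$)
$P = \frac{1}{54}$ ($P = \frac{1}{53 + \left(3 + \left(-1\right)^{2} + 3 \left(-1\right)\right)} = \frac{1}{53 + \left(3 + 1 - 3\right)} = \frac{1}{53 + 1} = \frac{1}{54} \approx 0.018519$)
$P q = \frac{1}{54} \cdot 22 = \frac{11}{27}$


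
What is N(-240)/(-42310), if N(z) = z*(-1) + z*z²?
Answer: 1382376/4231 ≈ 326.73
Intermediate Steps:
N(z) = z³ - z (N(z) = -z + z³ = z³ - z)
N(-240)/(-42310) = ((-240)³ - 1*(-240))/(-42310) = (-13824000 + 240)*(-1/42310) = -13823760*(-1/42310) = 1382376/4231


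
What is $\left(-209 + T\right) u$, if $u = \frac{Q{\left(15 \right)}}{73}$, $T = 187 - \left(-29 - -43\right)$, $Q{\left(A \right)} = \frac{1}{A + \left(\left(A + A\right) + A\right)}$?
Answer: $- \frac{3}{365} \approx -0.0082192$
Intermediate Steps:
$Q{\left(A \right)} = \frac{1}{4 A}$ ($Q{\left(A \right)} = \frac{1}{A + \left(2 A + A\right)} = \frac{1}{A + 3 A} = \frac{1}{4 A}$)
$T = 173$ ($T = 187 - \left(-29 + 43\right) = 187 - 14 = 173$)
$u = \frac{1}{4380}$ ($u = \frac{\frac{1}{4} \cdot \frac{1}{15}}{73} = \frac{1}{4} \cdot \frac{1}{15} \cdot \frac{1}{73} = \frac{1}{60} \cdot \frac{1}{73} = \frac{1}{4380} \approx 0.00022831$)
$\left(-209 + T\right) u = \left(-209 + 173\right) \frac{1}{4380} = \left(-36\right) \frac{1}{4380} = - \frac{3}{365}$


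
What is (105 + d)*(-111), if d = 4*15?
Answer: -18315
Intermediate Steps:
d = 60
(105 + d)*(-111) = (105 + 60)*(-111) = 165*(-111) = -18315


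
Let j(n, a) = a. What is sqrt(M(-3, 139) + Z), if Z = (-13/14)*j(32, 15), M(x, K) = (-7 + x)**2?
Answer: sqrt(16870)/14 ≈ 9.2775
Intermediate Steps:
Z = -195/14 (Z = -13/14*15 = -195/14 ≈ -13.929)
sqrt(M(-3, 139) + Z) = sqrt((-7 - 3)**2 - 195/14) = sqrt((-10)**2 - 195/14) = sqrt(100 - 195/14) = sqrt(1205/14) = sqrt(16870)/14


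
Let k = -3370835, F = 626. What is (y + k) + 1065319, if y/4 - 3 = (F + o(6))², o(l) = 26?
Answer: -605088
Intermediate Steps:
y = 1700428 (y = 12 + 4*(626 + 26)² = 12 + 4*652² = 12 + 4*425104 = 12 + 1700416 = 1700428)
(y + k) + 1065319 = (1700428 - 3370835) + 1065319 = -1670407 + 1065319 = -605088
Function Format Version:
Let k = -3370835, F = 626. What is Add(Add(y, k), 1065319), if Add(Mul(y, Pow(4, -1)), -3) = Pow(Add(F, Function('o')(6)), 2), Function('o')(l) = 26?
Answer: -605088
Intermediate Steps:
y = 1700428 (y = Add(12, Mul(4, Pow(Add(626, 26), 2))) = Add(12, Mul(4, Pow(652, 2))) = Add(12, Mul(4, 425104)) = Add(12, 1700416) = 1700428)
Add(Add(y, k), 1065319) = Add(Add(1700428, -3370835), 1065319) = Add(-1670407, 1065319) = -605088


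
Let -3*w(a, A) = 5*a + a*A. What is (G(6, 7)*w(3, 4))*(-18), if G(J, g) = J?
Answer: 972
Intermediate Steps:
w(a, A) = -5*a/3 - A*a/3 (w(a, A) = -(5*a + a*A)/3 = -(5*a + A*a)/3 = -5*a/3 - A*a/3)
(G(6, 7)*w(3, 4))*(-18) = (6*(-⅓*3*(5 + 4)))*(-18) = (6*(-⅓*3*9))*(-18) = (6*(-9))*(-18) = -54*(-18) = 972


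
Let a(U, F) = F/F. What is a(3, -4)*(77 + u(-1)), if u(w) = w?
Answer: 76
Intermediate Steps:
a(U, F) = 1
a(3, -4)*(77 + u(-1)) = 1*(77 - 1) = 1*76 = 76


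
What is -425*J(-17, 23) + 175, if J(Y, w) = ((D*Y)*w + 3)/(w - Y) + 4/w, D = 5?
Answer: 479345/23 ≈ 20841.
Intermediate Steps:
J(Y, w) = 4/w + (3 + 5*Y*w)/(w - Y) (J(Y, w) = ((5*Y)*w + 3)/(w - Y) + 4/w = (5*Y*w + 3)/(w - Y) + 4/w = (3 + 5*Y*w)/(w - Y) + 4/w = 4/w + (3 + 5*Y*w)/(w - Y))
-425*J(-17, 23) + 175 = -425*(-7*23 + 4*(-17) - 5*(-17)*23**2)/(23*(-17 - 1*23)) + 175 = -425*(-161 - 68 - 5*(-17)*529)/(23*(-17 - 23)) + 175 = -425*(-161 - 68 + 44965)/(23*(-40)) + 175 = -425*(-1)*44736/(23*40) + 175 = -425*(-5592/115) + 175 = 475320/23 + 175 = 479345/23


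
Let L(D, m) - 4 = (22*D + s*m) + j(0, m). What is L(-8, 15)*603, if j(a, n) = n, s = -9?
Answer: -176076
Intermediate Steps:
L(D, m) = 4 - 8*m + 22*D (L(D, m) = 4 + ((22*D - 9*m) + m) = 4 + ((-9*m + 22*D) + m) = 4 + (-8*m + 22*D) = 4 - 8*m + 22*D)
L(-8, 15)*603 = (4 - 8*15 + 22*(-8))*603 = (4 - 120 - 176)*603 = -292*603 = -176076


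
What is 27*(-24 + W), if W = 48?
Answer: 648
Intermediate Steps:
27*(-24 + W) = 27*(-24 + 48) = 27*24 = 648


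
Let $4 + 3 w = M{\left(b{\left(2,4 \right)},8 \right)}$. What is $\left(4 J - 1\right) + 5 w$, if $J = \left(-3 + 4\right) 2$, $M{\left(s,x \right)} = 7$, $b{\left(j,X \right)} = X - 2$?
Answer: $12$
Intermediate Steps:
$b{\left(j,X \right)} = -2 + X$
$w = 1$ ($w = - \frac{4}{3} + \frac{1}{3} \cdot 7 = - \frac{4}{3} + \frac{7}{3} = 1$)
$J = 2$ ($J = 1 \cdot 2 = 2$)
$\left(4 J - 1\right) + 5 w = \left(4 \cdot 2 - 1\right) + 5 \cdot 1 = \left(8 - 1\right) + 5 = 7 + 5 = 12$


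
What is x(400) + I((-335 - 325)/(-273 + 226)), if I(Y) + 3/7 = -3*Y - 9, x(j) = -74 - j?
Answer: -172908/329 ≈ -525.56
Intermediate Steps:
I(Y) = -66/7 - 3*Y (I(Y) = -3/7 + (-3*Y - 9) = -3/7 + (-9 - 3*Y) = -66/7 - 3*Y)
x(400) + I((-335 - 325)/(-273 + 226)) = (-74 - 1*400) + (-66/7 - 3*(-335 - 325)/(-273 + 226)) = (-74 - 400) + (-66/7 - (-1980)/(-47)) = -474 + (-66/7 - (-1980)*(-1)/47) = -474 + (-66/7 - 3*660/47) = -474 + (-66/7 - 1980/47) = -474 - 16962/329 = -172908/329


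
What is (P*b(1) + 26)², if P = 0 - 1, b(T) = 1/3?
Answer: 5929/9 ≈ 658.78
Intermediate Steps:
b(T) = ⅓
P = -1
(P*b(1) + 26)² = (-1*⅓ + 26)² = (-⅓ + 26)² = (77/3)² = 5929/9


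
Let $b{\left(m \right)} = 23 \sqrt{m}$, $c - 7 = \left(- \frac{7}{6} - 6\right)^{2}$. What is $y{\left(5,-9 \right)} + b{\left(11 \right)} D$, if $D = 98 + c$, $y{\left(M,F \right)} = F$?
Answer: $-9 + \frac{129467 \sqrt{11}}{36} \approx 11919.0$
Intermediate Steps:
$c = \frac{2101}{36}$ ($c = 7 + \left(- \frac{7}{6} - 6\right)^{2} = 7 + \left(- \frac{43}{6}\right)^{2} = 7 + \frac{1849}{36} = \frac{2101}{36} \approx 58.361$)
$D = \frac{5629}{36}$ ($D = 98 + \frac{2101}{36} = \frac{5629}{36} \approx 156.36$)
$y{\left(5,-9 \right)} + b{\left(11 \right)} D = -9 + 23 \sqrt{11} \cdot \frac{5629}{36} = -9 + \frac{129467 \sqrt{11}}{36}$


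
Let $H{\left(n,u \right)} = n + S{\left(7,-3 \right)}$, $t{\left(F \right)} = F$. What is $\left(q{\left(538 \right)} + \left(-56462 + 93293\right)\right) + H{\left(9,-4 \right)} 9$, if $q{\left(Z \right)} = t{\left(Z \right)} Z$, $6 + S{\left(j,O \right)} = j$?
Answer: $326365$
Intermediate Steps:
$S{\left(j,O \right)} = -6 + j$
$H{\left(n,u \right)} = 1 + n$ ($H{\left(n,u \right)} = n + \left(-6 + 7\right) = n + 1 = 1 + n$)
$q{\left(Z \right)} = Z^{2}$ ($q{\left(Z \right)} = Z Z = Z^{2}$)
$\left(q{\left(538 \right)} + \left(-56462 + 93293\right)\right) + H{\left(9,-4 \right)} 9 = \left(538^{2} + \left(-56462 + 93293\right)\right) + \left(1 + 9\right) 9 = \left(289444 + 36831\right) + 10 \cdot 9 = 326275 + 90 = 326365$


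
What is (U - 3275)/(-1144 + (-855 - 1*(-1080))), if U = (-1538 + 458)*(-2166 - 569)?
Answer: -2950525/919 ≈ -3210.6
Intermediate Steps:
U = 2953800 (U = -1080*(-2735) = 2953800)
(U - 3275)/(-1144 + (-855 - 1*(-1080))) = (2953800 - 3275)/(-1144 + (-855 - 1*(-1080))) = 2950525/(-1144 + (-855 + 1080)) = 2950525/(-1144 + 225) = 2950525/(-919) = 2950525*(-1/919) = -2950525/919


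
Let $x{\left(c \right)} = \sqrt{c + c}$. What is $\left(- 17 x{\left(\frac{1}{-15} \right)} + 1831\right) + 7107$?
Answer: $8938 - \frac{17 i \sqrt{30}}{15} \approx 8938.0 - 6.2075 i$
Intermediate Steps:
$x{\left(c \right)} = \sqrt{2} \sqrt{c}$ ($x{\left(c \right)} = \sqrt{2 c} = \sqrt{2} \sqrt{c}$)
$\left(- 17 x{\left(\frac{1}{-15} \right)} + 1831\right) + 7107 = \left(- 17 \sqrt{2} \sqrt{\frac{1}{-15}} + 1831\right) + 7107 = \left(- 17 \sqrt{2} \sqrt{- \frac{1}{15}} + 1831\right) + 7107 = \left(- 17 \sqrt{2} \frac{i \sqrt{15}}{15} + 1831\right) + 7107 = \left(- 17 \frac{i \sqrt{30}}{15} + 1831\right) + 7107 = \left(- \frac{17 i \sqrt{30}}{15} + 1831\right) + 7107 = \left(1831 - \frac{17 i \sqrt{30}}{15}\right) + 7107 = 8938 - \frac{17 i \sqrt{30}}{15}$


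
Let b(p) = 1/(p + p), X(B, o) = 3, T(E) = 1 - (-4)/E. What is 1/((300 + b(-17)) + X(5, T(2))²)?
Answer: 34/10505 ≈ 0.0032366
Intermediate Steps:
T(E) = 1 + 4/E
b(p) = 1/(2*p)
1/((300 + b(-17)) + X(5, T(2))²) = 1/((300 + (½)/(-17)) + 3²) = 1/((300 + (½)*(-1/17)) + 9) = 1/((300 - 1/34) + 9) = 1/(10199/34 + 9) = 1/(10505/34) = 34/10505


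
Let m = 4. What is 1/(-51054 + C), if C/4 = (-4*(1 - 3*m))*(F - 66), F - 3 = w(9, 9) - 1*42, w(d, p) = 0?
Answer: -1/69534 ≈ -1.4381e-5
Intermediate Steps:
F = -39 (F = 3 + (0 - 1*42) = 3 + (0 - 42) = 3 - 42 = -39)
C = -18480 (C = 4*((-4*(1 - 3*4))*(-39 - 66)) = 4*(-4*(1 - 12)*(-105)) = 4*(-4*(-11)*(-105)) = 4*(44*(-105)) = 4*(-4620) = -18480)
1/(-51054 + C) = 1/(-51054 - 18480) = 1/(-69534) = -1/69534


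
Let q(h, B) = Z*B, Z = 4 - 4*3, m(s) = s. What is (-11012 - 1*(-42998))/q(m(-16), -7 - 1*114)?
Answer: 15993/484 ≈ 33.043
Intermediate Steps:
Z = -8 (Z = 4 - 12 = -8)
q(h, B) = -8*B
(-11012 - 1*(-42998))/q(m(-16), -7 - 1*114) = (-11012 - 1*(-42998))/((-8*(-7 - 1*114))) = (-11012 + 42998)/((-8*(-7 - 114))) = 31986/((-8*(-121))) = 31986/968 = 31986*(1/968) = 15993/484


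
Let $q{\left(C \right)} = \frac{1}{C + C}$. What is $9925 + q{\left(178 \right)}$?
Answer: $\frac{3533301}{356} \approx 9925.0$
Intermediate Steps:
$q{\left(C \right)} = \frac{1}{2 C}$
$9925 + q{\left(178 \right)} = 9925 + \frac{1}{2 \cdot 178} = 9925 + \frac{1}{2} \cdot \frac{1}{178} = 9925 + \frac{1}{356} = \frac{3533301}{356}$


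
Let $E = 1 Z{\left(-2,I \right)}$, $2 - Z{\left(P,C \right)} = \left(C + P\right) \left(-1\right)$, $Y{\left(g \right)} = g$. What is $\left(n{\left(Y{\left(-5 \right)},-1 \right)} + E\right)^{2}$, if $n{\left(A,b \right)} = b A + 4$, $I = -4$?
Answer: $25$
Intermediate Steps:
$n{\left(A,b \right)} = 4 + A b$ ($n{\left(A,b \right)} = A b + 4 = 4 + A b$)
$Z{\left(P,C \right)} = 2 + C + P$ ($Z{\left(P,C \right)} = 2 - \left(C + P\right) \left(-1\right) = 2 - \left(- C - P\right) = 2 + \left(C + P\right) = 2 + C + P$)
$E = -4$ ($E = 1 \left(2 - 4 - 2\right) = 1 \left(-4\right) = -4$)
$\left(n{\left(Y{\left(-5 \right)},-1 \right)} + E\right)^{2} = \left(\left(4 - -5\right) - 4\right)^{2} = \left(\left(4 + 5\right) - 4\right)^{2} = \left(9 - 4\right)^{2} = 5^{2} = 25$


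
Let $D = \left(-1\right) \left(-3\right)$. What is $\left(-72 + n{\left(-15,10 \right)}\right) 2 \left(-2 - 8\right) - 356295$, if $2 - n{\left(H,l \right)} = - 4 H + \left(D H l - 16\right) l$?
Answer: $-446895$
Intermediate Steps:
$D = 3$
$n{\left(H,l \right)} = 2 + 4 H - l \left(-16 + 3 H l\right)$ ($n{\left(H,l \right)} = 2 - \left(- 4 H + \left(3 H l - 16\right) l\right) = 2 - \left(- 4 H + \left(-16 + 3 H l\right) l\right) = 2 - \left(- 4 H + l \left(-16 + 3 H l\right)\right) = 2 + \left(4 H - l \left(-16 + 3 H l\right)\right) = 2 + 4 H - l \left(-16 + 3 H l\right)$)
$\left(-72 + n{\left(-15,10 \right)}\right) 2 \left(-2 - 8\right) - 356295 = \left(-72 + \left(2 + 4 \left(-15\right) + 16 \cdot 10 - - 45 \cdot 10^{2}\right)\right) 2 \left(-2 - 8\right) - 356295 = \left(-72 + \left(2 - 60 + 160 - \left(-45\right) 100\right)\right) 2 \left(-10\right) - 356295 = \left(-72 + \left(2 - 60 + 160 + 4500\right)\right) \left(-20\right) - 356295 = \left(-72 + 4602\right) \left(-20\right) - 356295 = 4530 \left(-20\right) - 356295 = -90600 - 356295 = -446895$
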